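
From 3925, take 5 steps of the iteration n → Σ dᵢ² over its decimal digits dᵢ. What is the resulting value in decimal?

89

3925 → 3² + 9² + 2² + 5² = 119
119 → 1² + 1² + 9² = 83
83 → 8² + 3² = 73
73 → 7² + 3² = 58
58 → 5² + 8² = 89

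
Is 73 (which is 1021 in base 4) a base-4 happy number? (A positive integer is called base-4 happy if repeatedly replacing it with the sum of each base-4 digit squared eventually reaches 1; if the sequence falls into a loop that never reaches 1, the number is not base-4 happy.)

base-4 happy

73 = (1,0,2,1)_4 → 1² + 0² + 2² + 1² = 6
6 = (1,2)_4 → 1² + 2² = 5
5 = (1,1)_4 → 1² + 1² = 2
2 = (2)_4 → 2² = 4
4 = (1,0)_4 → 1² + 0² = 1  — reached 1.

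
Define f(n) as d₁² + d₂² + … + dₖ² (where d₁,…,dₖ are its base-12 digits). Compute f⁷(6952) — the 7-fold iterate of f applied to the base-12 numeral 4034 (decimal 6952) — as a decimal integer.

6952 = (4,0,3,4)_12 → 41
41 = (3,5)_12 → 34
34 = (2,10)_12 → 104
104 = (8,8)_12 → 128
128 = (10,8)_12 → 164
164 = (1,1,8)_12 → 66
66 = (5,6)_12 → 61

61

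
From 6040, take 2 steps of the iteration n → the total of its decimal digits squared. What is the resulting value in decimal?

6040 → 6² + 0² + 4² + 0² = 52
52 → 5² + 2² = 29

29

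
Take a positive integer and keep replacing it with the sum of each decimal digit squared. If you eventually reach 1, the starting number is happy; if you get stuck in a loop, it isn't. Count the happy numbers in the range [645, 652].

1

645: 645 → 77 → 98 → 145 → 42 → 20 → 4 → 16 → 37 → 58 → 89 → 145  (repeats 145)
646: 646 → 88 → 128 → 69 → 117 → 51 → 26 → 40 → 16 → 37 → 58 → 89 → 145 → 42 → 20 → 4 → 16  (repeats 16)
647: 647 → 101 → 2 → 4 → 16 → 37 → 58 → 89 → 145 → 42 → 20 → 4  (repeats 4)
648: 648 → 116 → 38 → 73 → 58 → 89 → 145 → 42 → 20 → 4 → 16 → 37 → 58  (repeats 58)
649: 649 → 133 → 19 → 82 → 68 → 100 → 1  (reaches 1)
650: 650 → 61 → 37 → 58 → 89 → 145 → 42 → 20 → 4 → 16 → 37  (repeats 37)
651: 651 → 62 → 40 → 16 → 37 → 58 → 89 → 145 → 42 → 20 → 4 → 16  (repeats 16)
652: 652 → 65 → 61 → 37 → 58 → 89 → 145 → 42 → 20 → 4 → 16 → 37  (repeats 37)
happy: 649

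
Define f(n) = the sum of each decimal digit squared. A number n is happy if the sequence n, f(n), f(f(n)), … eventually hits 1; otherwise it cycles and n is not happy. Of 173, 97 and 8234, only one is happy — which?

173: 173 → 59 → 106 → 37 → 58 → 89 → 145 → 42 → 20 → 4 → 16 → 37  — repeats 37 (not happy)
97: 97 → 130 → 10 → 1  — reaches 1 (happy)
8234: 8234 → 93 → 90 → 81 → 65 → 61 → 37 → 58 → 89 → 145 → 42 → 20 → 4 → 16 → 37  — repeats 37 (not happy)

97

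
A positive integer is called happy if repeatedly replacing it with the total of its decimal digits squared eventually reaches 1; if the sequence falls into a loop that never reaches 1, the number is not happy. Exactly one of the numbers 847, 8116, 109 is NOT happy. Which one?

8116

847: 847 → 129 → 86 → 100 → 1  — reaches 1 (happy)
8116: 8116 → 102 → 5 → 25 → 29 → 85 → 89 → 145 → 42 → 20 → 4 → 16 → 37 → 58 → 89  — repeats 89 (not happy)
109: 109 → 82 → 68 → 100 → 1  — reaches 1 (happy)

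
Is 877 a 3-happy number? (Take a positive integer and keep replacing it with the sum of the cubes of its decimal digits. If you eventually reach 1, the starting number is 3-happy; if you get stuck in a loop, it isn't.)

3-happy

877 → 8³ + 7³ + 7³ = 1198
1198 → 1³ + 1³ + 9³ + 8³ = 1243
1243 → 1³ + 2³ + 4³ + 3³ = 100
100 → 1³ + 0³ + 0³ = 1  — reached 1.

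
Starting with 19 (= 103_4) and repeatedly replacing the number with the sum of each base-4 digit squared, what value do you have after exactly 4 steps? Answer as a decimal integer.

1

19 = (1,0,3)_4 → 1² + 0² + 3² = 10
10 = (2,2)_4 → 2² + 2² = 8
8 = (2,0)_4 → 2² + 0² = 4
4 = (1,0)_4 → 1² + 0² = 1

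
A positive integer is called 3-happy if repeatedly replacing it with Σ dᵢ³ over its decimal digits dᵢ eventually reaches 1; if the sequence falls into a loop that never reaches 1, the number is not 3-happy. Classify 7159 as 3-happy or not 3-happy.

3-happy

7159 → 7³ + 1³ + 5³ + 9³ = 1198
1198 → 1³ + 1³ + 9³ + 8³ = 1243
1243 → 1³ + 2³ + 4³ + 3³ = 100
100 → 1³ + 0³ + 0³ = 1  — reached 1.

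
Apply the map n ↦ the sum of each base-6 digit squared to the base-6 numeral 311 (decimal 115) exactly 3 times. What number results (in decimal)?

20

115 = (3,1,1)_6 → 3² + 1² + 1² = 11
11 = (1,5)_6 → 1² + 5² = 26
26 = (4,2)_6 → 4² + 2² = 20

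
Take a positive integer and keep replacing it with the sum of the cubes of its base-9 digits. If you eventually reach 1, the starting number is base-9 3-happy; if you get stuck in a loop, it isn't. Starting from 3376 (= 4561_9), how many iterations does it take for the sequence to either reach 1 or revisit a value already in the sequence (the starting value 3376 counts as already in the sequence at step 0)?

3376 = (4,5,6,1)_9 → 4³ + 5³ + 6³ + 1³ = 406
406 = (5,0,1)_9 → 5³ + 0³ + 1³ = 126
126 = (1,5,0)_9 → 1³ + 5³ + 0³ = 126  — 126 repeats.
That took 3 steps.

3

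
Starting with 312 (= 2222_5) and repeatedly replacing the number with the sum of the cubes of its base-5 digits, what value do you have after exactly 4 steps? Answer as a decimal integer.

312 = (2,2,2,2)_5 → 2³ + 2³ + 2³ + 2³ = 32
32 = (1,1,2)_5 → 1³ + 1³ + 2³ = 10
10 = (2,0)_5 → 2³ + 0³ = 8
8 = (1,3)_5 → 1³ + 3³ = 28

28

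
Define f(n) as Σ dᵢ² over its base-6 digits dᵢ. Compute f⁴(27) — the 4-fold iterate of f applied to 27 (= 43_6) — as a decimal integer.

27 = (4,3)_6 → 4² + 3² = 16 + 9 = 25
25 = (4,1)_6 → 4² + 1² = 16 + 1 = 17
17 = (2,5)_6 → 2² + 5² = 4 + 25 = 29
29 = (4,5)_6 → 4² + 5² = 16 + 25 = 41

41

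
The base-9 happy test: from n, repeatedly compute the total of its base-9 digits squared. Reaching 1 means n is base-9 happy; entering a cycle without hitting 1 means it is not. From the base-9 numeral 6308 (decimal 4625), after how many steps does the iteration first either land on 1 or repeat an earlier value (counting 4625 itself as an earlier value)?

4625 = (6,3,0,8)_9 → 109
109 = (1,3,1)_9 → 11
11 = (1,2)_9 → 5
5 = (5)_9 → 25
25 = (2,7)_9 → 53
53 = (5,8)_9 → 89
89 = (1,0,8)_9 → 65
65 = (7,2)_9 → 53  — 53 repeats.
That took 8 steps.

8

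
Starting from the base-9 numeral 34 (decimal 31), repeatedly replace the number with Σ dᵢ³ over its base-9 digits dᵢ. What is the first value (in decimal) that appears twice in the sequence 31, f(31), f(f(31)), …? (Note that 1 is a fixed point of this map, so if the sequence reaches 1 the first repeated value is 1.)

31 = (3,4)_9 → 3³ + 4³ = 27 + 64 = 91
91 = (1,1,1)_9 → 1³ + 1³ + 1³ = 1 + 1 + 1 = 3
3 = (3)_9 → 3³ = 27
27 = (3,0)_9 → 3³ + 0³ = 27 + 0 = 27  — 27 already appeared earlier.

27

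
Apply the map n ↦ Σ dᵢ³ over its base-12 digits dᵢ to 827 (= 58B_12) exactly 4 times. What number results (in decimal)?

827 = (5,8,11)_12 → 5³ + 8³ + 11³ = 125 + 512 + 1331 = 1968
1968 = (1,1,8,0)_12 → 1³ + 1³ + 8³ + 0³ = 1 + 1 + 512 + 0 = 514
514 = (3,6,10)_12 → 3³ + 6³ + 10³ = 27 + 216 + 1000 = 1243
1243 = (8,7,7)_12 → 8³ + 7³ + 7³ = 512 + 343 + 343 = 1198

1198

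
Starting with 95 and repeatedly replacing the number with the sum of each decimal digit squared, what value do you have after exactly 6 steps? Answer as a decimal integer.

95 → 106
106 → 37
37 → 58
58 → 89
89 → 145
145 → 42

42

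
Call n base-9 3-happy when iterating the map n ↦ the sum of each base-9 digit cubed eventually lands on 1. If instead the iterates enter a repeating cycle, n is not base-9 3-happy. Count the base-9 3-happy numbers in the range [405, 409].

1

405: 405 → 125 → 577 → 345 → 99 → 9 → 1  — base-9 3-happy
406: 406 → 126 → 126  — not base-9 3-happy
407: 407 → 133 → 469 → 469  — not base-9 3-happy
408: 408 → 152 → 856 → 128 → 134 → 638 → 1198 → 470 → 476 → 980 → 540 → 432 → 152  — not base-9 3-happy
409: 409 → 189 → 35 → 539 → 853 → 409  — not base-9 3-happy
base-9 3-happy: 405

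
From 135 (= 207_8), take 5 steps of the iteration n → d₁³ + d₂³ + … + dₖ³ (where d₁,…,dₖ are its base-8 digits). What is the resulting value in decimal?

55

135 = (2,0,7)_8 → 2³ + 0³ + 7³ = 8 + 0 + 343 = 351
351 = (5,3,7)_8 → 5³ + 3³ + 7³ = 125 + 27 + 343 = 495
495 = (7,5,7)_8 → 7³ + 5³ + 7³ = 343 + 125 + 343 = 811
811 = (1,4,5,3)_8 → 1³ + 4³ + 5³ + 3³ = 1 + 64 + 125 + 27 = 217
217 = (3,3,1)_8 → 3³ + 3³ + 1³ = 27 + 27 + 1 = 55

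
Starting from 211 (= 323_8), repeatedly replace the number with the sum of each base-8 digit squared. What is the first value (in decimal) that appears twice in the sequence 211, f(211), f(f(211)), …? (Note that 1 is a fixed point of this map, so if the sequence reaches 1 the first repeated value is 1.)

25

211 = (3,2,3)_8 → 3² + 2² + 3² = 9 + 4 + 9 = 22
22 = (2,6)_8 → 2² + 6² = 4 + 36 = 40
40 = (5,0)_8 → 5² + 0² = 25 + 0 = 25
25 = (3,1)_8 → 3² + 1² = 9 + 1 = 10
10 = (1,2)_8 → 1² + 2² = 1 + 4 = 5
5 = (5)_8 → 5² = 25  — 25 already appeared earlier.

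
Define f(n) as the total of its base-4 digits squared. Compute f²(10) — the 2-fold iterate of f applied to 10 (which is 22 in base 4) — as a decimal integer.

4

10 = (2,2)_4 → 2² + 2² = 4 + 4 = 8
8 = (2,0)_4 → 2² + 0² = 4 + 0 = 4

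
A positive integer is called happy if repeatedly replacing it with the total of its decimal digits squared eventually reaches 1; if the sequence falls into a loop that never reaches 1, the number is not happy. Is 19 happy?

19 → 1² + 9² = 1 + 81 = 82
82 → 8² + 2² = 64 + 4 = 68
68 → 6² + 8² = 36 + 64 = 100
100 → 1² + 0² + 0² = 1 + 0 + 0 = 1  — reached 1.

happy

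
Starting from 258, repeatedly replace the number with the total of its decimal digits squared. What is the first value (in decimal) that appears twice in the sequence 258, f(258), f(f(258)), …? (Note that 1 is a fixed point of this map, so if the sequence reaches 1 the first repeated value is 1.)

37

258 → 2² + 5² + 8² = 4 + 25 + 64 = 93
93 → 9² + 3² = 81 + 9 = 90
90 → 9² + 0² = 81 + 0 = 81
81 → 8² + 1² = 64 + 1 = 65
65 → 6² + 5² = 36 + 25 = 61
61 → 6² + 1² = 36 + 1 = 37
37 → 3² + 7² = 9 + 49 = 58
58 → 5² + 8² = 25 + 64 = 89
89 → 8² + 9² = 64 + 81 = 145
145 → 1² + 4² + 5² = 1 + 16 + 25 = 42
42 → 4² + 2² = 16 + 4 = 20
20 → 2² + 0² = 4 + 0 = 4
4 → 4² = 16
16 → 1² + 6² = 1 + 36 = 37  — 37 already appeared earlier.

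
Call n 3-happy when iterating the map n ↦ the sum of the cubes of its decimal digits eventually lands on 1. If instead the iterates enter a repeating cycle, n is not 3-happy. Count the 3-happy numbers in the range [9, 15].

9: 9 → 729 → 1080 → 513 → 153 → 153  — not 3-happy
10: 10 → 1  — 3-happy
11: 11 → 2 → 8 → 512 → 134 → 92 → 737 → 713 → 371 → 371  — not 3-happy
12: 12 → 9 → 729 → 1080 → 513 → 153 → 153  — not 3-happy
13: 13 → 28 → 520 → 133 → 55 → 250 → 133  — not 3-happy
14: 14 → 65 → 341 → 92 → 737 → 713 → 371 → 371  — not 3-happy
15: 15 → 126 → 225 → 141 → 66 → 432 → 99 → 1458 → 702 → 351 → 153 → 153  — not 3-happy
3-happy: 10

1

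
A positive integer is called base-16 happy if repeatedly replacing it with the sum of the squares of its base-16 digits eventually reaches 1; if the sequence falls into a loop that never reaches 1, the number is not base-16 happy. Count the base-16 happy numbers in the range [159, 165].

159: 159 → 306 → 14 → 196 → 160 → 100 → 52 → 25 → 82 → 29 → 170 → 200 → 208 → 169 → 181 → 146 → 85 → 50 → 13 → 169  — not base-16 happy
160: 160 → 100 → 52 → 25 → 82 → 29 → 170 → 200 → 208 → 169 → 181 → 146 → 85 → 50 → 13 → 169  — not base-16 happy
161: 161 → 101 → 61 → 178 → 125 → 218 → 269 → 170 → 200 → 208 → 169 → 181 → 146 → 85 → 50 → 13 → 169  — not base-16 happy
162: 162 → 104 → 100 → 52 → 25 → 82 → 29 → 170 → 200 → 208 → 169 → 181 → 146 → 85 → 50 → 13 → 169  — not base-16 happy
163: 163 → 109 → 205 → 313 → 91 → 146 → 85 → 50 → 13 → 169 → 181 → 146  — not base-16 happy
164: 164 → 116 → 65 → 17 → 2 → 4 → 16 → 1  — base-16 happy
165: 165 → 125 → 218 → 269 → 170 → 200 → 208 → 169 → 181 → 146 → 85 → 50 → 13 → 169  — not base-16 happy
base-16 happy: 164

1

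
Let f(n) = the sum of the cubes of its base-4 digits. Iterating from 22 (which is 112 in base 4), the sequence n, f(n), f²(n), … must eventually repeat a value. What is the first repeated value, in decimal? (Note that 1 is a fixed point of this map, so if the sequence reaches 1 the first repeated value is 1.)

1

22 = (1,1,2)_4 → 1³ + 1³ + 2³ = 10
10 = (2,2)_4 → 2³ + 2³ = 16
16 = (1,0,0)_4 → 1³ + 0³ + 0³ = 1  — reached the fixed point 1.
1 → 1, so 1 is the first repeated value.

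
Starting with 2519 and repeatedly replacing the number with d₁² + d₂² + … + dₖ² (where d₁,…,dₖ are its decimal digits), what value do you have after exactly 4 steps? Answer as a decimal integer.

2519 → 2² + 5² + 1² + 9² = 111
111 → 1² + 1² + 1² = 3
3 → 3² = 9
9 → 9² = 81

81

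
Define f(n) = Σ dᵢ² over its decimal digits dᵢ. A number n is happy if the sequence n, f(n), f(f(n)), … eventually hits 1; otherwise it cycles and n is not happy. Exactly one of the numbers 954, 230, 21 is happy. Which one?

230

954: 954 → 122 → 9 → 81 → 65 → 61 → 37 → 58 → 89 → 145 → 42 → 20 → 4 → 16 → 37  — repeats 37 (not happy)
230: 230 → 13 → 10 → 1  — reaches 1 (happy)
21: 21 → 5 → 25 → 29 → 85 → 89 → 145 → 42 → 20 → 4 → 16 → 37 → 58 → 89  — repeats 89 (not happy)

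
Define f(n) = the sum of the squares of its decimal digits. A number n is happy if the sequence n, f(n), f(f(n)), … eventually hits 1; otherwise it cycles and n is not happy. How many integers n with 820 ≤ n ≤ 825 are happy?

820: 820 → 68 → 100 → 1  (reaches 1)
821: 821 → 69 → 117 → 51 → 26 → 40 → 16 → 37 → 58 → 89 → 145 → 42 → 20 → 4 → 16  (repeats 16)
822: 822 → 72 → 53 → 34 → 25 → 29 → 85 → 89 → 145 → 42 → 20 → 4 → 16 → 37 → 58 → 89  (repeats 89)
823: 823 → 77 → 98 → 145 → 42 → 20 → 4 → 16 → 37 → 58 → 89 → 145  (repeats 145)
824: 824 → 84 → 80 → 64 → 52 → 29 → 85 → 89 → 145 → 42 → 20 → 4 → 16 → 37 → 58 → 89  (repeats 89)
825: 825 → 93 → 90 → 81 → 65 → 61 → 37 → 58 → 89 → 145 → 42 → 20 → 4 → 16 → 37  (repeats 37)
happy: 820

1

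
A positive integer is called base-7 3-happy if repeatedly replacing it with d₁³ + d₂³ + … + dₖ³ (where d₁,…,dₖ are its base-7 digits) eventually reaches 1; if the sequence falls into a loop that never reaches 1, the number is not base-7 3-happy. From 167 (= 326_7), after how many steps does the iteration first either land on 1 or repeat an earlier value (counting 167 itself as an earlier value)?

10

167 = (3,2,6)_7 → 3³ + 2³ + 6³ = 251
251 = (5,0,6)_7 → 5³ + 0³ + 6³ = 341
341 = (6,6,5)_7 → 6³ + 6³ + 5³ = 557
557 = (1,4,2,4)_7 → 1³ + 4³ + 2³ + 4³ = 137
137 = (2,5,4)_7 → 2³ + 5³ + 4³ = 197
197 = (4,0,1)_7 → 4³ + 0³ + 1³ = 65
65 = (1,2,2)_7 → 1³ + 2³ + 2³ = 17
17 = (2,3)_7 → 2³ + 3³ = 35
35 = (5,0)_7 → 5³ + 0³ = 125
125 = (2,3,6)_7 → 2³ + 3³ + 6³ = 251  — 251 repeats.
That took 10 steps.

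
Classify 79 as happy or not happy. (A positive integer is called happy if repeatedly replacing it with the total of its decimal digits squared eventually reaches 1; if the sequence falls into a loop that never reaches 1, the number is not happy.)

79 → 7² + 9² = 49 + 81 = 130
130 → 1² + 3² + 0² = 1 + 9 + 0 = 10
10 → 1² + 0² = 1 + 0 = 1  — reached 1.

happy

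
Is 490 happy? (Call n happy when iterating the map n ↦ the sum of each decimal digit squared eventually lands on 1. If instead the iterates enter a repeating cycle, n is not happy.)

490 → 4² + 9² + 0² = 97
97 → 9² + 7² = 130
130 → 1² + 3² + 0² = 10
10 → 1² + 0² = 1  — reached 1.

happy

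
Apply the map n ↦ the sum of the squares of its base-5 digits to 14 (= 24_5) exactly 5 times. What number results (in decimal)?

16

14 = (2,4)_5 → 2² + 4² = 4 + 16 = 20
20 = (4,0)_5 → 4² + 0² = 16 + 0 = 16
16 = (3,1)_5 → 3² + 1² = 9 + 1 = 10
10 = (2,0)_5 → 2² + 0² = 4 + 0 = 4
4 = (4)_5 → 4² = 16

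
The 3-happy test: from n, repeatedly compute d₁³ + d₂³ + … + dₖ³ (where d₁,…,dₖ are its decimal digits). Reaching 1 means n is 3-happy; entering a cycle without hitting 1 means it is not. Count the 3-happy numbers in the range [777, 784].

777: 777 → 1029 → 738 → 882 → 1032 → 36 → 243 → 99 → 1458 → 702 → 351 → 153 → 153  (repeats 153)
778: 778 → 1198 → 1243 → 100 → 1  (reaches 1)
779: 779 → 1415 → 191 → 731 → 371 → 371  (repeats 371)
780: 780 → 855 → 762 → 567 → 684 → 792 → 1080 → 513 → 153 → 153  (repeats 153)
781: 781 → 856 → 853 → 664 → 496 → 1009 → 730 → 370 → 370  (repeats 370)
782: 782 → 863 → 755 → 593 → 881 → 1025 → 134 → 92 → 737 → 713 → 371 → 371  (repeats 371)
783: 783 → 882 → 1032 → 36 → 243 → 99 → 1458 → 702 → 351 → 153 → 153  (repeats 153)
784: 784 → 919 → 1459 → 919  (repeats 919)
3-happy: 778

1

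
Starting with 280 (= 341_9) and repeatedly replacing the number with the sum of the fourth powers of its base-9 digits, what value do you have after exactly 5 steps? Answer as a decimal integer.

1394

280 = (3,4,1)_9 → 338
338 = (4,1,5)_9 → 882
882 = (1,1,8,0)_9 → 4098
4098 = (5,5,5,3)_9 → 1956
1956 = (2,6,1,3)_9 → 1394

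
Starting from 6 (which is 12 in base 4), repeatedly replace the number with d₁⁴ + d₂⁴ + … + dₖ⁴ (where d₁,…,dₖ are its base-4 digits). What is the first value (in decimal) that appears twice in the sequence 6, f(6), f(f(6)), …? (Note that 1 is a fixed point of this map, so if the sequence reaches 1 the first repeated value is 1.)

1

6 = (1,2)_4 → 1⁴ + 2⁴ = 17
17 = (1,0,1)_4 → 1⁴ + 0⁴ + 1⁴ = 2
2 = (2)_4 → 2⁴ = 16
16 = (1,0,0)_4 → 1⁴ + 0⁴ + 0⁴ = 1  — reached the fixed point 1.
1 → 1, so 1 is the first repeated value.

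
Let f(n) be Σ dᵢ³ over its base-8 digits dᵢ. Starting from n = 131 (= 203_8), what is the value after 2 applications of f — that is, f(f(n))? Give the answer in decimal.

91

131 = (2,0,3)_8 → 2³ + 0³ + 3³ = 35
35 = (4,3)_8 → 4³ + 3³ = 91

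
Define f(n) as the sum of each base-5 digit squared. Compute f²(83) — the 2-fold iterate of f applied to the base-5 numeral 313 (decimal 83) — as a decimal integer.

25

83 = (3,1,3)_5 → 19
19 = (3,4)_5 → 25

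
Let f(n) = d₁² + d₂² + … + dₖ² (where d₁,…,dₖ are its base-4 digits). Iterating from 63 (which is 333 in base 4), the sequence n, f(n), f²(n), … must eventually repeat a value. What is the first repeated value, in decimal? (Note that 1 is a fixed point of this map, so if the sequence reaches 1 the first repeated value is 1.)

63 = (3,3,3)_4 → 27
27 = (1,2,3)_4 → 14
14 = (3,2)_4 → 13
13 = (3,1)_4 → 10
10 = (2,2)_4 → 8
8 = (2,0)_4 → 4
4 = (1,0)_4 → 1  — reached the fixed point 1.
1 → 1, so 1 is the first repeated value.

1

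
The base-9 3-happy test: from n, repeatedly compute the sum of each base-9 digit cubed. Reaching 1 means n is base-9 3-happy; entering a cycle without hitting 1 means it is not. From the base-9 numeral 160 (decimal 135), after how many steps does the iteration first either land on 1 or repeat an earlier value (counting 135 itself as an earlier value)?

135 = (1,6,0)_9 → 1³ + 6³ + 0³ = 1 + 216 + 0 = 217
217 = (2,6,1)_9 → 2³ + 6³ + 1³ = 8 + 216 + 1 = 225
225 = (2,7,0)_9 → 2³ + 7³ + 0³ = 8 + 343 + 0 = 351
351 = (4,3,0)_9 → 4³ + 3³ + 0³ = 64 + 27 + 0 = 91
91 = (1,1,1)_9 → 1³ + 1³ + 1³ = 1 + 1 + 1 = 3
3 = (3)_9 → 3³ = 27
27 = (3,0)_9 → 3³ + 0³ = 27 + 0 = 27  — 27 repeats.
That took 7 steps.

7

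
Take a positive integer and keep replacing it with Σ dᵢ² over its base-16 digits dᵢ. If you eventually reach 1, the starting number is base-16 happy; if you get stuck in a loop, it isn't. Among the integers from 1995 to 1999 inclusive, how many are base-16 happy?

3

1995: 1995 → 314 → 110 → 232 → 260 → 17 → 2 → 4 → 16 → 1  — base-16 happy
1996: 1996 → 337 → 27 → 122 → 149 → 106 → 136 → 128 → 64 → 16 → 1  — base-16 happy
1997: 1997 → 362 → 137 → 145 → 82 → 29 → 170 → 200 → 208 → 169 → 181 → 146 → 85 → 50 → 13 → 169  — not base-16 happy
1998: 1998 → 389 → 90 → 125 → 218 → 269 → 170 → 200 → 208 → 169 → 181 → 146 → 85 → 50 → 13 → 169  — not base-16 happy
1999: 1999 → 418 → 105 → 117 → 74 → 116 → 65 → 17 → 2 → 4 → 16 → 1  — base-16 happy
base-16 happy: 1995, 1996, 1999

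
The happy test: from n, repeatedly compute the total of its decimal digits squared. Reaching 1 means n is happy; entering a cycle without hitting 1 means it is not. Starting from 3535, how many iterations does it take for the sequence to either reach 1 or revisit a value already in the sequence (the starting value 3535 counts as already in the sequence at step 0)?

3

3535 → 3² + 5² + 3² + 5² = 68
68 → 6² + 8² = 100
100 → 1² + 0² + 0² = 1  — reached 1.
That took 3 steps.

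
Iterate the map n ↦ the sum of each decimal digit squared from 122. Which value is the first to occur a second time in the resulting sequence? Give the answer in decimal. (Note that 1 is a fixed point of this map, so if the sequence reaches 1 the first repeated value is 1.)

37

122 → 1² + 2² + 2² = 9
9 → 9² = 81
81 → 8² + 1² = 65
65 → 6² + 5² = 61
61 → 6² + 1² = 37
37 → 3² + 7² = 58
58 → 5² + 8² = 89
89 → 8² + 9² = 145
145 → 1² + 4² + 5² = 42
42 → 4² + 2² = 20
20 → 2² + 0² = 4
4 → 4² = 16
16 → 1² + 6² = 37  — 37 already appeared earlier.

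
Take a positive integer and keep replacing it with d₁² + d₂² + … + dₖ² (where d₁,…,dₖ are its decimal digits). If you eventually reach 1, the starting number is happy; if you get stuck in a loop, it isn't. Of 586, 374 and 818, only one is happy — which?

586: 586 → 125 → 30 → 9 → 81 → 65 → 61 → 37 → 58 → 89 → 145 → 42 → 20 → 4 → 16 → 37  — repeats 37 (not happy)
374: 374 → 74 → 65 → 61 → 37 → 58 → 89 → 145 → 42 → 20 → 4 → 16 → 37  — repeats 37 (not happy)
818: 818 → 129 → 86 → 100 → 1  — reaches 1 (happy)

818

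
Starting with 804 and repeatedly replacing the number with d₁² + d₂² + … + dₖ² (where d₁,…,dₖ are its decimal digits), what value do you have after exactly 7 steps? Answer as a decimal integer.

804 → 8² + 0² + 4² = 80
80 → 8² + 0² = 64
64 → 6² + 4² = 52
52 → 5² + 2² = 29
29 → 2² + 9² = 85
85 → 8² + 5² = 89
89 → 8² + 9² = 145

145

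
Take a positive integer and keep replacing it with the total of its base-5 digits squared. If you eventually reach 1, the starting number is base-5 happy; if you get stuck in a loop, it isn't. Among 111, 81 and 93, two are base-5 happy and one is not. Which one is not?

111

111: 111 → 21 → 17 → 13 → 13  — repeats 13 (not base-5 happy)
81: 81 → 11 → 5 → 1  — reaches 1 (base-5 happy)
93: 93 → 27 → 5 → 1  — reaches 1 (base-5 happy)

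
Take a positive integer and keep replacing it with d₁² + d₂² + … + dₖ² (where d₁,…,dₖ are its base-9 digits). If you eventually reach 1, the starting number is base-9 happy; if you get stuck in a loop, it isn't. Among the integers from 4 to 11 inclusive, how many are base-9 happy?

1

4: 4 → 16 → 50 → 50  (repeats 50)
5: 5 → 25 → 53 → 89 → 65 → 53  (repeats 53)
6: 6 → 36 → 16 → 50 → 50  (repeats 50)
7: 7 → 49 → 41 → 41  (repeats 41)
8: 8 → 64 → 50 → 50  (repeats 50)
9: 9 → 1  (reaches 1)
10: 10 → 2 → 4 → 16 → 50 → 50  (repeats 50)
11: 11 → 5 → 25 → 53 → 89 → 65 → 53  (repeats 53)
base-9 happy: 9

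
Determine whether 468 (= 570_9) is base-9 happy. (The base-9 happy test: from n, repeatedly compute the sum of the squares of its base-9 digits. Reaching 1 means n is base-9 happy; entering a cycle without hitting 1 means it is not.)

468 = (5,7,0)_9 → 74
74 = (8,2)_9 → 68
68 = (7,5)_9 → 74  — 74 already seen; the sequence cycles without reaching 1.

not base-9 happy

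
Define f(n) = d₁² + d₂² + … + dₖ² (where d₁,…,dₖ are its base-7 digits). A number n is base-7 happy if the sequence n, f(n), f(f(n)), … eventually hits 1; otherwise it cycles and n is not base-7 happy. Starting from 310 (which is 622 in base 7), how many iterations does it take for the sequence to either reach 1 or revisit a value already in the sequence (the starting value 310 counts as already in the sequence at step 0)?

8

310 = (6,2,2)_7 → 6² + 2² + 2² = 36 + 4 + 4 = 44
44 = (6,2)_7 → 6² + 2² = 36 + 4 = 40
40 = (5,5)_7 → 5² + 5² = 25 + 25 = 50
50 = (1,0,1)_7 → 1² + 0² + 1² = 1 + 0 + 1 = 2
2 = (2)_7 → 2² = 4
4 = (4)_7 → 4² = 16
16 = (2,2)_7 → 2² + 2² = 4 + 4 = 8
8 = (1,1)_7 → 1² + 1² = 1 + 1 = 2  — 2 repeats.
That took 8 steps.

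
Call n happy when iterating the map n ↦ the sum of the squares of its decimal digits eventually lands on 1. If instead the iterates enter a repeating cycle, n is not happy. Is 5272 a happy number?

5272 → 5² + 2² + 7² + 2² = 25 + 4 + 49 + 4 = 82
82 → 8² + 2² = 64 + 4 = 68
68 → 6² + 8² = 36 + 64 = 100
100 → 1² + 0² + 0² = 1 + 0 + 0 = 1  — reached 1.

happy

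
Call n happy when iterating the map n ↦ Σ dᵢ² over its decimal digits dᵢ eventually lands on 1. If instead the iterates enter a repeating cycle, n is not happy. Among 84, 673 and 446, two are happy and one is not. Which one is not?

84: 84 → 80 → 64 → 52 → 29 → 85 → 89 → 145 → 42 → 20 → 4 → 16 → 37 → 58 → 89  — repeats 89 (not happy)
673: 673 → 94 → 97 → 130 → 10 → 1  — reaches 1 (happy)
446: 446 → 68 → 100 → 1  — reaches 1 (happy)

84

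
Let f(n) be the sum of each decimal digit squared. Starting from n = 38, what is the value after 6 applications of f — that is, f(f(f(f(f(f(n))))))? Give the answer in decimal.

20

38 → 3² + 8² = 9 + 64 = 73
73 → 7² + 3² = 49 + 9 = 58
58 → 5² + 8² = 25 + 64 = 89
89 → 8² + 9² = 64 + 81 = 145
145 → 1² + 4² + 5² = 1 + 16 + 25 = 42
42 → 4² + 2² = 16 + 4 = 20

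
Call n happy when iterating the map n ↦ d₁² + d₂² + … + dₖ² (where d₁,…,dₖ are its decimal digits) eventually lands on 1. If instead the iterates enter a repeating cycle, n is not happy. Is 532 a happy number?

532 → 5² + 3² + 2² = 38
38 → 3² + 8² = 73
73 → 7² + 3² = 58
58 → 5² + 8² = 89
89 → 8² + 9² = 145
145 → 1² + 4² + 5² = 42
42 → 4² + 2² = 20
20 → 2² + 0² = 4
4 → 4² = 16
16 → 1² + 6² = 37
37 → 3² + 7² = 58  — 58 already seen; the sequence cycles without reaching 1.

not happy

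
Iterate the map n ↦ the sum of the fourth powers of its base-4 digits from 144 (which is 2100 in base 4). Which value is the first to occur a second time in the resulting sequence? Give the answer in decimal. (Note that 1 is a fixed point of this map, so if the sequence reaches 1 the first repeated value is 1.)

1

144 = (2,1,0,0)_4 → 2⁴ + 1⁴ + 0⁴ + 0⁴ = 16 + 1 + 0 + 0 = 17
17 = (1,0,1)_4 → 1⁴ + 0⁴ + 1⁴ = 1 + 0 + 1 = 2
2 = (2)_4 → 2⁴ = 16
16 = (1,0,0)_4 → 1⁴ + 0⁴ + 0⁴ = 1 + 0 + 0 = 1  — reached the fixed point 1.
1 → 1, so 1 is the first repeated value.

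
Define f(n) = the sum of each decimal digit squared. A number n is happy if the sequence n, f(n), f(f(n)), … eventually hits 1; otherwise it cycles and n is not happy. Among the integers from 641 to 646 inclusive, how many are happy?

641: 641 → 53 → 34 → 25 → 29 → 85 → 89 → 145 → 42 → 20 → 4 → 16 → 37 → 58 → 89  (repeats 89)
642: 642 → 56 → 61 → 37 → 58 → 89 → 145 → 42 → 20 → 4 → 16 → 37  (repeats 37)
643: 643 → 61 → 37 → 58 → 89 → 145 → 42 → 20 → 4 → 16 → 37  (repeats 37)
644: 644 → 68 → 100 → 1  (reaches 1)
645: 645 → 77 → 98 → 145 → 42 → 20 → 4 → 16 → 37 → 58 → 89 → 145  (repeats 145)
646: 646 → 88 → 128 → 69 → 117 → 51 → 26 → 40 → 16 → 37 → 58 → 89 → 145 → 42 → 20 → 4 → 16  (repeats 16)
happy: 644

1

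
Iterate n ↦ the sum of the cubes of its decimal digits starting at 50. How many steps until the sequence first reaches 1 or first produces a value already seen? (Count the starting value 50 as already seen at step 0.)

50 → 5³ + 0³ = 125
125 → 1³ + 2³ + 5³ = 134
134 → 1³ + 3³ + 4³ = 92
92 → 9³ + 2³ = 737
737 → 7³ + 3³ + 7³ = 713
713 → 7³ + 1³ + 3³ = 371
371 → 3³ + 7³ + 1³ = 371  — 371 repeats.
That took 7 steps.

7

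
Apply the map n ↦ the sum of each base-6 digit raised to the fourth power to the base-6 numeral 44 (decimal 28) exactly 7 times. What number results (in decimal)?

28 = (4,4)_6 → 4⁴ + 4⁴ = 512
512 = (2,2,1,2)_6 → 2⁴ + 2⁴ + 1⁴ + 2⁴ = 49
49 = (1,2,1)_6 → 1⁴ + 2⁴ + 1⁴ = 18
18 = (3,0)_6 → 3⁴ + 0⁴ = 81
81 = (2,1,3)_6 → 2⁴ + 1⁴ + 3⁴ = 98
98 = (2,4,2)_6 → 2⁴ + 4⁴ + 2⁴ = 288
288 = (1,2,0,0)_6 → 1⁴ + 2⁴ + 0⁴ + 0⁴ = 17

17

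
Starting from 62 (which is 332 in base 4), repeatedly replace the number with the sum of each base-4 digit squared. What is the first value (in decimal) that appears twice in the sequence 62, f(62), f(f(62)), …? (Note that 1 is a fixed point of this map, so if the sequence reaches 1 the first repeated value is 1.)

62 = (3,3,2)_4 → 3² + 3² + 2² = 22
22 = (1,1,2)_4 → 1² + 1² + 2² = 6
6 = (1,2)_4 → 1² + 2² = 5
5 = (1,1)_4 → 1² + 1² = 2
2 = (2)_4 → 2² = 4
4 = (1,0)_4 → 1² + 0² = 1  — reached the fixed point 1.
1 → 1, so 1 is the first repeated value.

1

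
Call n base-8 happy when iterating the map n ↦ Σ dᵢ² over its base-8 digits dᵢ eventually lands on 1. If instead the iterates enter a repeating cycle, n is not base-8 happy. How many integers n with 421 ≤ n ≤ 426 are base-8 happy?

421: 421 → 77 → 27 → 18 → 8 → 1  (reaches 1)
422: 422 → 88 → 10 → 5 → 25 → 10  (repeats 10)
423: 423 → 101 → 42 → 29 → 34 → 20 → 20  (repeats 20)
424: 424 → 61 → 74 → 6 → 36 → 32 → 16 → 4 → 16  (repeats 16)
425: 425 → 62 → 85 → 30 → 45 → 50 → 40 → 25 → 10 → 5 → 25  (repeats 25)
426: 426 → 65 → 2 → 4 → 16 → 4  (repeats 4)
base-8 happy: 421

1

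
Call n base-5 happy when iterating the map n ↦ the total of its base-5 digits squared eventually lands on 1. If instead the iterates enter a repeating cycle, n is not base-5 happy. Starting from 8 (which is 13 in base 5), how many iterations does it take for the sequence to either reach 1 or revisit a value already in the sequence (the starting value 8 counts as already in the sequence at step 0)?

8 = (1,3)_5 → 1² + 3² = 1 + 9 = 10
10 = (2,0)_5 → 2² + 0² = 4 + 0 = 4
4 = (4)_5 → 4² = 16
16 = (3,1)_5 → 3² + 1² = 9 + 1 = 10  — 10 repeats.
That took 4 steps.

4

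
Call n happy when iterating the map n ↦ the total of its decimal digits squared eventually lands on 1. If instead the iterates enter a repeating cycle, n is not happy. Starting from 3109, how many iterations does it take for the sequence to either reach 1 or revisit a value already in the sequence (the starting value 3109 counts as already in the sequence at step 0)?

5

3109 → 3² + 1² + 0² + 9² = 9 + 1 + 0 + 81 = 91
91 → 9² + 1² = 81 + 1 = 82
82 → 8² + 2² = 64 + 4 = 68
68 → 6² + 8² = 36 + 64 = 100
100 → 1² + 0² + 0² = 1 + 0 + 0 = 1  — reached 1.
That took 5 steps.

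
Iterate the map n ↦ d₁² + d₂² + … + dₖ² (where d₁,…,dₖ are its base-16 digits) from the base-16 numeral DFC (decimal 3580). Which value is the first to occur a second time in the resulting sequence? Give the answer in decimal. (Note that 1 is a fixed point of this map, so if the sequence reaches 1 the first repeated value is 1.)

3580 = (13,15,12)_16 → 13² + 15² + 12² = 169 + 225 + 144 = 538
538 = (2,1,10)_16 → 2² + 1² + 10² = 4 + 1 + 100 = 105
105 = (6,9)_16 → 6² + 9² = 36 + 81 = 117
117 = (7,5)_16 → 7² + 5² = 49 + 25 = 74
74 = (4,10)_16 → 4² + 10² = 16 + 100 = 116
116 = (7,4)_16 → 7² + 4² = 49 + 16 = 65
65 = (4,1)_16 → 4² + 1² = 16 + 1 = 17
17 = (1,1)_16 → 1² + 1² = 1 + 1 = 2
2 = (2)_16 → 2² = 4
4 = (4)_16 → 4² = 16
16 = (1,0)_16 → 1² + 0² = 1 + 0 = 1  — reached the fixed point 1.
1 → 1, so 1 is the first repeated value.

1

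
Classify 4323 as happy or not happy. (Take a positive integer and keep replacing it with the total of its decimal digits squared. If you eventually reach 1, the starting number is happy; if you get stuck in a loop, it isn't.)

4323 → 4² + 3² + 2² + 3² = 16 + 9 + 4 + 9 = 38
38 → 3² + 8² = 9 + 64 = 73
73 → 7² + 3² = 49 + 9 = 58
58 → 5² + 8² = 25 + 64 = 89
89 → 8² + 9² = 64 + 81 = 145
145 → 1² + 4² + 5² = 1 + 16 + 25 = 42
42 → 4² + 2² = 16 + 4 = 20
20 → 2² + 0² = 4 + 0 = 4
4 → 4² = 16
16 → 1² + 6² = 1 + 36 = 37
37 → 3² + 7² = 9 + 49 = 58  — 58 already seen; the sequence cycles without reaching 1.

not happy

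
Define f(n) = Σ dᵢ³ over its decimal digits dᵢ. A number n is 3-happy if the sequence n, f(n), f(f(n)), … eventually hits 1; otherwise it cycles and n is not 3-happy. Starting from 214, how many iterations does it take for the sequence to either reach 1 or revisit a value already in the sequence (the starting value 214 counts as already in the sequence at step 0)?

3

214 → 2³ + 1³ + 4³ = 73
73 → 7³ + 3³ = 370
370 → 3³ + 7³ + 0³ = 370  — 370 repeats.
That took 3 steps.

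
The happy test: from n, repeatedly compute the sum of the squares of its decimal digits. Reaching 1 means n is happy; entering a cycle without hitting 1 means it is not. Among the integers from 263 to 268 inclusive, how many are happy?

1

263: 263 → 49 → 97 → 130 → 10 → 1  (reaches 1)
264: 264 → 56 → 61 → 37 → 58 → 89 → 145 → 42 → 20 → 4 → 16 → 37  (repeats 37)
265: 265 → 65 → 61 → 37 → 58 → 89 → 145 → 42 → 20 → 4 → 16 → 37  (repeats 37)
266: 266 → 76 → 85 → 89 → 145 → 42 → 20 → 4 → 16 → 37 → 58 → 89  (repeats 89)
267: 267 → 89 → 145 → 42 → 20 → 4 → 16 → 37 → 58 → 89  (repeats 89)
268: 268 → 104 → 17 → 50 → 25 → 29 → 85 → 89 → 145 → 42 → 20 → 4 → 16 → 37 → 58 → 89  (repeats 89)
happy: 263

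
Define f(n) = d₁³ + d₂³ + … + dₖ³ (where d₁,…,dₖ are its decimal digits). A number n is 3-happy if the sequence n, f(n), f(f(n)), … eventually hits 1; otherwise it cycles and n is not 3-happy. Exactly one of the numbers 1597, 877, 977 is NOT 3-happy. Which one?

977

1597: 1597 → 1198 → 1243 → 100 → 1  — reaches 1 (3-happy)
877: 877 → 1198 → 1243 → 100 → 1  — reaches 1 (3-happy)
977: 977 → 1415 → 191 → 731 → 371 → 371  — repeats 371 (not 3-happy)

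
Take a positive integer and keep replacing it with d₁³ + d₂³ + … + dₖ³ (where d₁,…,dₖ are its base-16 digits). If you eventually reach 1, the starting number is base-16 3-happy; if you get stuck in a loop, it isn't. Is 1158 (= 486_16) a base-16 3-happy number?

1158 = (4,8,6)_16 → 4³ + 8³ + 6³ = 792
792 = (3,1,8)_16 → 3³ + 1³ + 8³ = 540
540 = (2,1,12)_16 → 2³ + 1³ + 12³ = 1737
1737 = (6,12,9)_16 → 6³ + 12³ + 9³ = 2673
2673 = (10,7,1)_16 → 10³ + 7³ + 1³ = 1344
1344 = (5,4,0)_16 → 5³ + 4³ + 0³ = 189
189 = (11,13)_16 → 11³ + 13³ = 3528
3528 = (13,12,8)_16 → 13³ + 12³ + 8³ = 4437
4437 = (1,1,5,5)_16 → 1³ + 1³ + 5³ + 5³ = 252
252 = (15,12)_16 → 15³ + 12³ = 5103
5103 = (1,3,14,15)_16 → 1³ + 3³ + 14³ + 15³ = 6147
6147 = (1,8,0,3)_16 → 1³ + 8³ + 0³ + 3³ = 540  — 540 already seen; the sequence cycles without reaching 1.

not base-16 3-happy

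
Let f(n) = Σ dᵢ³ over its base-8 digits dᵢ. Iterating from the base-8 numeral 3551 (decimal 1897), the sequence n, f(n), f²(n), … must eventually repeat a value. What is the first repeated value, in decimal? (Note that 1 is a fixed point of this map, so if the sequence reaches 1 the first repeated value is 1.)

1

1897 = (3,5,5,1)_8 → 3³ + 5³ + 5³ + 1³ = 27 + 125 + 125 + 1 = 278
278 = (4,2,6)_8 → 4³ + 2³ + 6³ = 64 + 8 + 216 = 288
288 = (4,4,0)_8 → 4³ + 4³ + 0³ = 64 + 64 + 0 = 128
128 = (2,0,0)_8 → 2³ + 0³ + 0³ = 8 + 0 + 0 = 8
8 = (1,0)_8 → 1³ + 0³ = 1 + 0 = 1  — reached the fixed point 1.
1 → 1, so 1 is the first repeated value.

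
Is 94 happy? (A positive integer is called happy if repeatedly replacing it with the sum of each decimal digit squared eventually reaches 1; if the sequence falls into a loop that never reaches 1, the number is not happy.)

94 → 97
97 → 130
130 → 10
10 → 1  — reached 1.

happy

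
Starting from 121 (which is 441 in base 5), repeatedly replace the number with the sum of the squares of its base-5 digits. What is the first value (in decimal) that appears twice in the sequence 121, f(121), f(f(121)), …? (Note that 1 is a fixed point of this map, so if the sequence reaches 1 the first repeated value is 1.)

1

121 = (4,4,1)_5 → 4² + 4² + 1² = 33
33 = (1,1,3)_5 → 1² + 1² + 3² = 11
11 = (2,1)_5 → 2² + 1² = 5
5 = (1,0)_5 → 1² + 0² = 1  — reached the fixed point 1.
1 → 1, so 1 is the first repeated value.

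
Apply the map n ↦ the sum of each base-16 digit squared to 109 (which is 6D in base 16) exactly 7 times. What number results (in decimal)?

109 = (6,13)_16 → 6² + 13² = 205
205 = (12,13)_16 → 12² + 13² = 313
313 = (1,3,9)_16 → 1² + 3² + 9² = 91
91 = (5,11)_16 → 5² + 11² = 146
146 = (9,2)_16 → 9² + 2² = 85
85 = (5,5)_16 → 5² + 5² = 50
50 = (3,2)_16 → 3² + 2² = 13

13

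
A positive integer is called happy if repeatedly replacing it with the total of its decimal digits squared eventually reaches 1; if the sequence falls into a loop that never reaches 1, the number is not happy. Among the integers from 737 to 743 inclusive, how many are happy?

1

737: 737 → 107 → 50 → 25 → 29 → 85 → 89 → 145 → 42 → 20 → 4 → 16 → 37 → 58 → 89  (repeats 89)
738: 738 → 122 → 9 → 81 → 65 → 61 → 37 → 58 → 89 → 145 → 42 → 20 → 4 → 16 → 37  (repeats 37)
739: 739 → 139 → 91 → 82 → 68 → 100 → 1  (reaches 1)
740: 740 → 65 → 61 → 37 → 58 → 89 → 145 → 42 → 20 → 4 → 16 → 37  (repeats 37)
741: 741 → 66 → 72 → 53 → 34 → 25 → 29 → 85 → 89 → 145 → 42 → 20 → 4 → 16 → 37 → 58 → 89  (repeats 89)
742: 742 → 69 → 117 → 51 → 26 → 40 → 16 → 37 → 58 → 89 → 145 → 42 → 20 → 4 → 16  (repeats 16)
743: 743 → 74 → 65 → 61 → 37 → 58 → 89 → 145 → 42 → 20 → 4 → 16 → 37  (repeats 37)
happy: 739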